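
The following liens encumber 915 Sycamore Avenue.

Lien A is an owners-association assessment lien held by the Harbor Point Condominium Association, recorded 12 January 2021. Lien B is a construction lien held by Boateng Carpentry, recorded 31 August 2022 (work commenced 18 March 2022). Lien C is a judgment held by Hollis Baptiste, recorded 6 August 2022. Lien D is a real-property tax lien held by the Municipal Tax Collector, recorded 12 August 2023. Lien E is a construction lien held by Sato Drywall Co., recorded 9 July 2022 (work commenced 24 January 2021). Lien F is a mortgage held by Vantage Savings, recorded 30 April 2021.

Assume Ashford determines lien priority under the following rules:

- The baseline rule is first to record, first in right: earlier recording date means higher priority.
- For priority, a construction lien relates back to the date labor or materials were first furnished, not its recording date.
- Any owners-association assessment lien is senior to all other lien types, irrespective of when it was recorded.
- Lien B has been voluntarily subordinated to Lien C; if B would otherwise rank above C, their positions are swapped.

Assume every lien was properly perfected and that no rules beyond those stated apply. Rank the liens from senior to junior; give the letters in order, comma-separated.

First, effective dates: B's effective date is 18 March 2022, when work began; E relates back to 24 January 2021 (work commenced).
A, as an owners-association assessment lien, has superpriority and ranks first.
Ordering the rest by effective date: E (24 January 2021), F (30 April 2021), B (18 March 2022), C (6 August 2022), D (12 August 2023).
B would otherwise be senior to C, so under the subordination agreement B and C exchange positions.

A, E, F, C, B, D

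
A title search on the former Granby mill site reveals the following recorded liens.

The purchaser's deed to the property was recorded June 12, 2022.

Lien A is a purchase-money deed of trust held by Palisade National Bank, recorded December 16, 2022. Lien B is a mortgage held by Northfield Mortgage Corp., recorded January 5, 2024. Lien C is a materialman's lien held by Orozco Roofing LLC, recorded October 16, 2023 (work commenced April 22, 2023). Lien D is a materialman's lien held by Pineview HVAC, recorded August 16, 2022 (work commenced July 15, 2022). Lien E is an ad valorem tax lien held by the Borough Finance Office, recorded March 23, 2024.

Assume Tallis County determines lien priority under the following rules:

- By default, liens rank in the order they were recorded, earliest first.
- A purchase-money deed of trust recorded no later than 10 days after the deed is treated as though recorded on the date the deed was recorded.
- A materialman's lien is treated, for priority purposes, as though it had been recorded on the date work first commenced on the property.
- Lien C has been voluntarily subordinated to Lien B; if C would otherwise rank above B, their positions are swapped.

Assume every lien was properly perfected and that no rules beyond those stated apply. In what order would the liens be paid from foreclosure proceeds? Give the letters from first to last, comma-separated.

Adjusting effective dates: A missed the 10-day window (187 days after the deed), so its recording date stands; C is treated as recorded April 22, 2023, the work-commencement date; D is treated as recorded July 15, 2022, the work-commencement date.
By effective date: D (July 15, 2022), A (December 16, 2022), C (April 22, 2023), B (January 5, 2024), E (March 23, 2024).
C would otherwise be senior to B, so under the subordination agreement C and B exchange positions.

D, A, B, C, E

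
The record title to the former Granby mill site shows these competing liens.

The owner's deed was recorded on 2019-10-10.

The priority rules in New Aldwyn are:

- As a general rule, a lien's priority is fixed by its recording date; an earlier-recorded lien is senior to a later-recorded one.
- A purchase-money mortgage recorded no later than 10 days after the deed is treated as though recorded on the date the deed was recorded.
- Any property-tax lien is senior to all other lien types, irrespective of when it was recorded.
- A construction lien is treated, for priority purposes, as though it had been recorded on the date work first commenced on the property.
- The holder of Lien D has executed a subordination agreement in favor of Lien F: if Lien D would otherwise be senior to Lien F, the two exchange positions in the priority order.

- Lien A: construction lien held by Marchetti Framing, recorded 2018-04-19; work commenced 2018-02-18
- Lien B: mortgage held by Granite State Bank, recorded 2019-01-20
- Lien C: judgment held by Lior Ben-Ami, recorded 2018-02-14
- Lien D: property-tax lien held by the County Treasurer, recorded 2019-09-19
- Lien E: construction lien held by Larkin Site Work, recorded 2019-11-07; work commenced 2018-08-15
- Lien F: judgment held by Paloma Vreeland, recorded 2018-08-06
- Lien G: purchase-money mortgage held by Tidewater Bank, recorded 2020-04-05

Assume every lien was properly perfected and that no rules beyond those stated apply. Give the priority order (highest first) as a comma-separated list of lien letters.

Effective dates: A's effective date is 2018-02-18, when work began; E is treated as recorded 2018-08-15, the work-commencement date; G missed the 10-day window (178 days after the deed), so its recording date stands.
D is a property-tax lien, so it outranks all other liens regardless of date.
Remaining liens by effective date: C (2018-02-14), A (2018-02-18), F (2018-08-06), E (2018-08-15), B (2019-01-20), G (2020-04-05).
D is senior to F before the subordination, so the two trade places.

F, C, A, D, E, B, G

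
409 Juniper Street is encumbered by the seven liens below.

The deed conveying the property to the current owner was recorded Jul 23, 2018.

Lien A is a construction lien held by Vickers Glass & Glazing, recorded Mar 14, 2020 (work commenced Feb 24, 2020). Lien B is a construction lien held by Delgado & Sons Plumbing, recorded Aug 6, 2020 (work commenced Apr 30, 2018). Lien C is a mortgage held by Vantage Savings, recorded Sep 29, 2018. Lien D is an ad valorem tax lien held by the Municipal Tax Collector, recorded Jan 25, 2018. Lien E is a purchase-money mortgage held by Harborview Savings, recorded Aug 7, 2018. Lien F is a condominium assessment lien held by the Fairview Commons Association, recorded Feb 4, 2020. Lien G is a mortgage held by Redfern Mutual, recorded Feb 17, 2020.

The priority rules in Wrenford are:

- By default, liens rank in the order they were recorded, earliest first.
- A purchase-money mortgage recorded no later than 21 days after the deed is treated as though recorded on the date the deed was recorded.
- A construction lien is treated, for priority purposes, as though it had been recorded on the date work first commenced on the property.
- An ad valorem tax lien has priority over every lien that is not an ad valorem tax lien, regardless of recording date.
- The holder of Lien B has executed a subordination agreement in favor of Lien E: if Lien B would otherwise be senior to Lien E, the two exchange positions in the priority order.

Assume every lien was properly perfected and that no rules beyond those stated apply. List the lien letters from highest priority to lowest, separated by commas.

First, effective dates: A is treated as recorded Feb 24, 2020, the work-commencement date; B relates back to Apr 30, 2018 (work commenced); E was recorded within the 21-day window, so its effective date is the deed date Jul 23, 2018.
D, as an ad valorem tax lien, has superpriority and ranks first.
Among the remaining liens, by effective date: B (Apr 30, 2018), E (Jul 23, 2018), C (Sep 29, 2018), F (Feb 4, 2020), G (Feb 17, 2020), A (Feb 24, 2020).
B would otherwise be senior to E, so under the subordination agreement B and E exchange positions.

D, E, B, C, F, G, A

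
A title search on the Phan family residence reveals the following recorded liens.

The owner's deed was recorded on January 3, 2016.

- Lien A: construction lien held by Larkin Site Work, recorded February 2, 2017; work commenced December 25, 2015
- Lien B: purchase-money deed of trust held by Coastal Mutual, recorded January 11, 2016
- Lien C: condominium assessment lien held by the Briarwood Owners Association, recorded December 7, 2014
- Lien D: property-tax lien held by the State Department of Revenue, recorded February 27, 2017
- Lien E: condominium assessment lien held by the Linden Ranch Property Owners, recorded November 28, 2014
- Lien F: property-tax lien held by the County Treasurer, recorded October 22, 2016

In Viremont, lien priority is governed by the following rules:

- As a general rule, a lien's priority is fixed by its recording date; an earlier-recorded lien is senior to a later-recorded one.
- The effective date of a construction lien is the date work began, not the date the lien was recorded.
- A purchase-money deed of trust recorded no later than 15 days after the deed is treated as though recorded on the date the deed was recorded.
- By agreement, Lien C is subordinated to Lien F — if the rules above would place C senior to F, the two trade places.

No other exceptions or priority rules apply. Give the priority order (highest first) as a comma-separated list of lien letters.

Effective dates: A's effective date is December 25, 2015, when work began; B's effective date is the deed date, January 3, 2016.
Sorted by effective date: E (November 28, 2014), C (December 7, 2014), A (December 25, 2015), B (January 3, 2016), F (October 22, 2016), D (February 27, 2017).
Because C would otherwise rank above F, the subordination swaps them.

E, F, A, B, C, D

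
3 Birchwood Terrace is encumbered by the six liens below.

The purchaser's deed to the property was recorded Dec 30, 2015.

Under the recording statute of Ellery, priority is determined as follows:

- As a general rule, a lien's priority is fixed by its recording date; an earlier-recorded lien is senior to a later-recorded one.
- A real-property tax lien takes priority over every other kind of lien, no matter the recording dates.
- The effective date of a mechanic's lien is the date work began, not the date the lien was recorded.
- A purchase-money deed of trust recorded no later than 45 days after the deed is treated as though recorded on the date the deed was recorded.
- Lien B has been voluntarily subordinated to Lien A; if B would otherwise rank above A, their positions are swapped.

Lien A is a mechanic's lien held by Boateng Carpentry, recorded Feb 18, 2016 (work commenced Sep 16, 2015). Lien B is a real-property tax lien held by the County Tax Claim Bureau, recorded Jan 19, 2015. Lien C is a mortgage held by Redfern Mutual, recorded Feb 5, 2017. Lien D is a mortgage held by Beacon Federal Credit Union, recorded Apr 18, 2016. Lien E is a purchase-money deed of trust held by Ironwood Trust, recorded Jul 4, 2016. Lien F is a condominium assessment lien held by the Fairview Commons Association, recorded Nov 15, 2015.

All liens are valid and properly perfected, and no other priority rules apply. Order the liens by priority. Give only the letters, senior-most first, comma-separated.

Effective dates after the stated exceptions: A is treated as recorded Sep 16, 2015, the work-commencement date; E missed the 45-day window (187 days after the deed), so its recording date stands.
As a real-property tax lien, B is senior to every other lien.
Among the remaining liens, by effective date: A (Sep 16, 2015), F (Nov 15, 2015), D (Apr 18, 2016), E (Jul 4, 2016), C (Feb 5, 2017).
Because B would otherwise rank above A, the subordination swaps them.

A, B, F, D, E, C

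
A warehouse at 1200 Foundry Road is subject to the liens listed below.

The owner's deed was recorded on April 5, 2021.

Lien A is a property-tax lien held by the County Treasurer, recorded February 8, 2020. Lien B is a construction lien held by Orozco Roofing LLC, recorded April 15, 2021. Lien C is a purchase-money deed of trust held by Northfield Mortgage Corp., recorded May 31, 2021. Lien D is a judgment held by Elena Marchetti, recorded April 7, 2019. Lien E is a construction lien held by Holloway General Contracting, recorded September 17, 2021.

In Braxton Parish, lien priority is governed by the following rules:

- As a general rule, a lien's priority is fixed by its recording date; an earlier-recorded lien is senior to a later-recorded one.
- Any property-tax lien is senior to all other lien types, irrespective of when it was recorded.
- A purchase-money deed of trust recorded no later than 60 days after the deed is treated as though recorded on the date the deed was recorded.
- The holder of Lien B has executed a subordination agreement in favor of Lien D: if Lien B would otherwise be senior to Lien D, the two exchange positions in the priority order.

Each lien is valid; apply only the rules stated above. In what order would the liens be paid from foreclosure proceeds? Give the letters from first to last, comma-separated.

Effective dates: C relates back to the deed date April 5, 2021.
A, as a property-tax lien, has superpriority and ranks first.
Ordering the rest by effective date: D (April 7, 2019), C (April 5, 2021), B (April 15, 2021), E (September 17, 2021).
Since B is not senior to D, the subordination leaves the order unchanged.

A, D, C, B, E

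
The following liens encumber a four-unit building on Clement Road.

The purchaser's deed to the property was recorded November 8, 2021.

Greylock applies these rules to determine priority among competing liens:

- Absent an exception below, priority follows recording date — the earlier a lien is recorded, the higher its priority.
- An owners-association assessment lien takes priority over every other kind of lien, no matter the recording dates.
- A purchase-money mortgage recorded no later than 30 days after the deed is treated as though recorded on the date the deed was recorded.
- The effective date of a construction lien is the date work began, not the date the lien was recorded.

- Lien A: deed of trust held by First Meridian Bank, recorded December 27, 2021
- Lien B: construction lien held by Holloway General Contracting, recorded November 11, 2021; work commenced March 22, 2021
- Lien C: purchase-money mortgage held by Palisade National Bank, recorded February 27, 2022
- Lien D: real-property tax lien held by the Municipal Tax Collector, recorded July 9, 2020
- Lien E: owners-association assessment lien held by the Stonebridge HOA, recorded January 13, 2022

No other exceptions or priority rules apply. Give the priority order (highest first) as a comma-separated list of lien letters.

E, D, B, A, C

Effective dates after the stated exceptions: B relates back to March 22, 2021 (work commenced); C was recorded 111 days after the deed, outside the 30-day window, so it keeps its recording date.
E is an owners-association assessment lien, so it outranks all other liens regardless of date.
Remaining liens by effective date: D (July 9, 2020), B (March 22, 2021), A (December 27, 2021), C (February 27, 2022).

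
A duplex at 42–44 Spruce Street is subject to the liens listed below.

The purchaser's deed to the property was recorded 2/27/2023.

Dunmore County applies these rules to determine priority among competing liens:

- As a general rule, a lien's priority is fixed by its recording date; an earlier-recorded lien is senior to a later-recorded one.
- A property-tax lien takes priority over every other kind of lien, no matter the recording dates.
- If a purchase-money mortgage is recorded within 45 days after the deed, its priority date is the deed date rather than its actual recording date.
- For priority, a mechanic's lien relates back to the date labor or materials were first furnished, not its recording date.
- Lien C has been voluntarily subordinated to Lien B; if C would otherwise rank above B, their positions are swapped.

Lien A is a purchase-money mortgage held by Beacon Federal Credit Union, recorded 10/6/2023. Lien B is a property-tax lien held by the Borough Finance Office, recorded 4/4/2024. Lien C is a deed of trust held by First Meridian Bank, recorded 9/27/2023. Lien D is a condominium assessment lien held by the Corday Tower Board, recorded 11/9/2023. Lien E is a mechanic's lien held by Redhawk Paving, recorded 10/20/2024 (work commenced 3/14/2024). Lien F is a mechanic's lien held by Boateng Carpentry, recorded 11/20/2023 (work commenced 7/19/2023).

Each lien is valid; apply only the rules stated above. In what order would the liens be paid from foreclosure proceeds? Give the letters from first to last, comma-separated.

Adjusting effective dates: A was recorded 221 days after the deed, outside the 45-day window, so it keeps its recording date; E's effective date is 3/14/2024, when work began; F's effective date is 7/19/2023, when work began.
B is a property-tax lien, so it outranks all other liens regardless of date.
Remaining liens by effective date: F (7/19/2023), C (9/27/2023), A (10/6/2023), D (11/9/2023), E (3/14/2024).
C already ranks below B; the subordination has no effect.

B, F, C, A, D, E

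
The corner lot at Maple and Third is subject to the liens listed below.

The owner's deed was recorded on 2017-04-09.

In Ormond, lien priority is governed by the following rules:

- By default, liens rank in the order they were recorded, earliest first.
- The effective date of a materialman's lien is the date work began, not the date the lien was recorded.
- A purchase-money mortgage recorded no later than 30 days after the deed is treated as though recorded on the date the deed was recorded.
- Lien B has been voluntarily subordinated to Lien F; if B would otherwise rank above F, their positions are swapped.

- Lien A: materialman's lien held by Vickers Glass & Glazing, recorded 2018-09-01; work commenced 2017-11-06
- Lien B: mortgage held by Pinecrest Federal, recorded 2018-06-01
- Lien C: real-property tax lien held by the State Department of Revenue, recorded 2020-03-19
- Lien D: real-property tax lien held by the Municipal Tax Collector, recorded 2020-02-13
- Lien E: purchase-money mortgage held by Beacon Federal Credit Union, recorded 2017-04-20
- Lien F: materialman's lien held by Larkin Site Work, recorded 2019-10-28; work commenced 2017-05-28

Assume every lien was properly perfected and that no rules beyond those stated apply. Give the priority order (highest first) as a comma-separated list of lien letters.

E, F, A, B, D, C

Effective dates after the stated exceptions: A is treated as recorded 2017-11-06, the work-commencement date; E's effective date is the deed date, 2017-04-09; F relates back to 2017-05-28 (work commenced).
Sorted by effective date: E (2017-04-09), F (2017-05-28), A (2017-11-06), B (2018-06-01), D (2020-02-13), C (2020-03-19).
Since B is not senior to F, the subordination leaves the order unchanged.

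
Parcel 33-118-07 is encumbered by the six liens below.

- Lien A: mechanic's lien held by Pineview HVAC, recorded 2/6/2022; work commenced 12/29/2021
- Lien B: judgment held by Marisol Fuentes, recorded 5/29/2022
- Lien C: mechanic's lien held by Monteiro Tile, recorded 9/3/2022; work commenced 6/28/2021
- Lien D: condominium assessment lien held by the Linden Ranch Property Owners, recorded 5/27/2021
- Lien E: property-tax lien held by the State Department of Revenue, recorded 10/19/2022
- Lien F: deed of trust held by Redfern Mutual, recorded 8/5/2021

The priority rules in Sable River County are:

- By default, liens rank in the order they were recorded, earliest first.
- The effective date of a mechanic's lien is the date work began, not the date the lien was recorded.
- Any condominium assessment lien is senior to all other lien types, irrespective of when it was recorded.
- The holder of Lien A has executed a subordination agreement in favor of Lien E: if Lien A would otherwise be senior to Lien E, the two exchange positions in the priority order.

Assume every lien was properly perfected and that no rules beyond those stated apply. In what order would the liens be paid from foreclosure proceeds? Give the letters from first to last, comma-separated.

Effective dates after the stated exceptions: A's effective date is 12/29/2021, when work began; C's effective date is 6/28/2021, when work began.
D, as a condominium assessment lien, has superpriority and ranks first.
The other liens, earliest effective date first: C (6/28/2021), F (8/5/2021), A (12/29/2021), B (5/29/2022), E (10/19/2022).
The subordination applies — A was senior to E — so A and E swap.

D, C, F, E, B, A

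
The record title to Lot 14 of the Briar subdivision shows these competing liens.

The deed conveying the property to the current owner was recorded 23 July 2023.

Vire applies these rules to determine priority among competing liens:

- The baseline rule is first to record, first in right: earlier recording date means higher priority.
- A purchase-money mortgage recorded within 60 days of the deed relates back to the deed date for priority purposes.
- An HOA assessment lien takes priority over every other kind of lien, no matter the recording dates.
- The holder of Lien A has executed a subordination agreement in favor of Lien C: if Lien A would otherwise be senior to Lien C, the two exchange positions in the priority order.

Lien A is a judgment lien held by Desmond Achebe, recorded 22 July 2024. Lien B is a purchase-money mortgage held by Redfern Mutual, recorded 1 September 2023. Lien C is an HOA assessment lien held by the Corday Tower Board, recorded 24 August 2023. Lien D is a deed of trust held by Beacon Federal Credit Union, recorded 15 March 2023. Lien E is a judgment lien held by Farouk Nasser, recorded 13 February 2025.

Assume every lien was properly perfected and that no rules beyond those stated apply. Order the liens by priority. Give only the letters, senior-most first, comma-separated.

C, D, B, A, E

Effective dates after the stated exceptions: B's effective date is the deed date, 23 July 2023.
As an HOA assessment lien, C is senior to every other lien.
The other liens, earliest effective date first: D (15 March 2023), B (23 July 2023), A (22 July 2024), E (13 February 2025).
Since A is not senior to C, the subordination leaves the order unchanged.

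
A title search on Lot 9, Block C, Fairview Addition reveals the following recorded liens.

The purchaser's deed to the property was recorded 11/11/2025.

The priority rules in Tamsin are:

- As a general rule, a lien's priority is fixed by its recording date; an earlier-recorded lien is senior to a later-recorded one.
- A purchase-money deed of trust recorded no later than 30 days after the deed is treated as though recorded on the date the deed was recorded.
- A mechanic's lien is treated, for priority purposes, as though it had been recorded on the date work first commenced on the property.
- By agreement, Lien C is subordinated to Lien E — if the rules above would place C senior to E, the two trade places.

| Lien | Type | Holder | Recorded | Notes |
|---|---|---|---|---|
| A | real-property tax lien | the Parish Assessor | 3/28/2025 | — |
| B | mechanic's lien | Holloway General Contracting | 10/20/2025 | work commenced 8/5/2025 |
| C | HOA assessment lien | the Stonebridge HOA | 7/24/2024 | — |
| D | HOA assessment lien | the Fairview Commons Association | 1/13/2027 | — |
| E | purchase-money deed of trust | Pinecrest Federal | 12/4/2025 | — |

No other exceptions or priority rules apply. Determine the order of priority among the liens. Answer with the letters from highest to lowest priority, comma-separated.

E, A, B, C, D

Effective dates: B relates back to 8/5/2025 (work commenced); E's effective date is the deed date, 11/11/2025.
By effective date, earliest first: C (7/24/2024), A (3/28/2025), B (8/5/2025), E (11/11/2025), D (1/13/2027).
C would otherwise be senior to E, so under the subordination agreement C and E exchange positions.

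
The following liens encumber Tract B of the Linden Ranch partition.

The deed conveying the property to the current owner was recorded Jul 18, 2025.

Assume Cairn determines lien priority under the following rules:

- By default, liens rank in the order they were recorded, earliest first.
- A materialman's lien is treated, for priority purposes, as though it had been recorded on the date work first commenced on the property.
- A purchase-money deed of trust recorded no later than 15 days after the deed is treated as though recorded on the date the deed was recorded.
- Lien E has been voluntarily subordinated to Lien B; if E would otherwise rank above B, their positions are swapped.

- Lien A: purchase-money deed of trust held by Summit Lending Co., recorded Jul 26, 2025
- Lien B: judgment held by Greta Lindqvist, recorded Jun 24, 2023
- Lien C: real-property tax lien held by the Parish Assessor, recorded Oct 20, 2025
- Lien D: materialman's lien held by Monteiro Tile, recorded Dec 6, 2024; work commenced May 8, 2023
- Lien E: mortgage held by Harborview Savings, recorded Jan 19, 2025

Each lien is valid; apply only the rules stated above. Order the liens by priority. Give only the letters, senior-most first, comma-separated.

D, B, E, A, C

Adjusting effective dates: A was recorded within the 15-day window, so its effective date is the deed date Jul 18, 2025; D's effective date is May 8, 2023, when work began.
By effective date: D (May 8, 2023), B (Jun 24, 2023), E (Jan 19, 2025), A (Jul 18, 2025), C (Oct 20, 2025).
Since E is not senior to B, the subordination leaves the order unchanged.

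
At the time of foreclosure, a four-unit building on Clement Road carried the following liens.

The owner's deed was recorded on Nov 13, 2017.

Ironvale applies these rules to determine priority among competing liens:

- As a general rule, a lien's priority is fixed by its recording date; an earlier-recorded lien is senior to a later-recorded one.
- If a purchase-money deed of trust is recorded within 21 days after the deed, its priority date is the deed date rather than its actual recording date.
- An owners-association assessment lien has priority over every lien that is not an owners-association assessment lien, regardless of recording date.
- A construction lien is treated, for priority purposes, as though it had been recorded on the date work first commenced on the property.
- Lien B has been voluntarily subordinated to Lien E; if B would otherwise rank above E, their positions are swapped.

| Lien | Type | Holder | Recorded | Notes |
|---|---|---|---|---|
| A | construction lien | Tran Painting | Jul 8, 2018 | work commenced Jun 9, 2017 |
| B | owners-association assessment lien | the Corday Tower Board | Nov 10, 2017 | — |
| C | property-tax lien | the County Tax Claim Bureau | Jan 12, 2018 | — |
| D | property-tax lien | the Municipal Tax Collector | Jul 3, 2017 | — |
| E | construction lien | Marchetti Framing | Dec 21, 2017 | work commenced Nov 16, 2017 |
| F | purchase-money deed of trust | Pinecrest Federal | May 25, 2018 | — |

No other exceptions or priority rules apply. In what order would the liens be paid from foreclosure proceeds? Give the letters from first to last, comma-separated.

E, A, D, B, C, F

Effective dates after the stated exceptions: A's effective date is Jun 9, 2017, when work began; E relates back to Nov 16, 2017 (work commenced); F was recorded 193 days after the deed, outside the 21-day window, so it keeps its recording date.
B, as an owners-association assessment lien, has superpriority and ranks first.
The other liens, earliest effective date first: A (Jun 9, 2017), D (Jul 3, 2017), E (Nov 16, 2017), C (Jan 12, 2018), F (May 25, 2018).
B is senior to E before the subordination, so the two trade places.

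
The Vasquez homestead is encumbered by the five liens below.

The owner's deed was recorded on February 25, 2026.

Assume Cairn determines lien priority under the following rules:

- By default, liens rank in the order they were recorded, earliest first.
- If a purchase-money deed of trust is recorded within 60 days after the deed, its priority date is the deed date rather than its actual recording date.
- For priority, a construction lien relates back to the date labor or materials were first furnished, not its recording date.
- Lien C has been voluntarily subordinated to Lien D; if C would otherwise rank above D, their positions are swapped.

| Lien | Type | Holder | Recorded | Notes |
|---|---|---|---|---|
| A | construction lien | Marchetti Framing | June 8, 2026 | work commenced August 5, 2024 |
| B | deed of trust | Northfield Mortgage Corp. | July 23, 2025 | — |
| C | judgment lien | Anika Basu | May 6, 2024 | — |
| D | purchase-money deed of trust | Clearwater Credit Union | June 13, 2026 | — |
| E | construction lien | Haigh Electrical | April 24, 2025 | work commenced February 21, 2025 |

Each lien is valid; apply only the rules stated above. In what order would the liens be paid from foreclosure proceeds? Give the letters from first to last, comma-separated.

First, effective dates: A is treated as recorded August 5, 2024, the work-commencement date; D missed the 60-day window (108 days after the deed), so its recording date stands; E relates back to February 21, 2025 (work commenced).
By effective date: C (May 6, 2024), A (August 5, 2024), E (February 21, 2025), B (July 23, 2025), D (June 13, 2026).
C would otherwise be senior to D, so under the subordination agreement C and D exchange positions.

D, A, E, B, C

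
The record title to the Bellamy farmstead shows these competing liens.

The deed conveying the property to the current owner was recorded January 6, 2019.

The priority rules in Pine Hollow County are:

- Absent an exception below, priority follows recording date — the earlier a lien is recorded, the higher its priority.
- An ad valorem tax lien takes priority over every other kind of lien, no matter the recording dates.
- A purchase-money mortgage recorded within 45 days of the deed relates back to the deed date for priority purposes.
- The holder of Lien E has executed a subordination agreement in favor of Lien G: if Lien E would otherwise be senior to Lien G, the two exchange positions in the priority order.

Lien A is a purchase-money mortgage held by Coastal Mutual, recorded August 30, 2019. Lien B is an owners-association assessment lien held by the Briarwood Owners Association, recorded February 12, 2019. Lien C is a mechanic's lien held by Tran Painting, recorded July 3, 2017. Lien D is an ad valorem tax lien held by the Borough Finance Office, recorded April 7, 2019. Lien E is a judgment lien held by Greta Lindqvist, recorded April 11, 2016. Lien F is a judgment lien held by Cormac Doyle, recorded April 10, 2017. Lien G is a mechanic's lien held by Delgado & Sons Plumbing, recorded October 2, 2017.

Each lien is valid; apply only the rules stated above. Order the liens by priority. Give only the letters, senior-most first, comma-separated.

D, G, F, C, E, B, A

First, effective dates: A was recorded 236 days after the deed — beyond 45 days — so no relation-back applies.
As an ad valorem tax lien, D is senior to every other lien.
The other liens, earliest effective date first: E (April 11, 2016), F (April 10, 2017), C (July 3, 2017), G (October 2, 2017), B (February 12, 2019), A (August 30, 2019).
E is senior to G before the subordination, so the two trade places.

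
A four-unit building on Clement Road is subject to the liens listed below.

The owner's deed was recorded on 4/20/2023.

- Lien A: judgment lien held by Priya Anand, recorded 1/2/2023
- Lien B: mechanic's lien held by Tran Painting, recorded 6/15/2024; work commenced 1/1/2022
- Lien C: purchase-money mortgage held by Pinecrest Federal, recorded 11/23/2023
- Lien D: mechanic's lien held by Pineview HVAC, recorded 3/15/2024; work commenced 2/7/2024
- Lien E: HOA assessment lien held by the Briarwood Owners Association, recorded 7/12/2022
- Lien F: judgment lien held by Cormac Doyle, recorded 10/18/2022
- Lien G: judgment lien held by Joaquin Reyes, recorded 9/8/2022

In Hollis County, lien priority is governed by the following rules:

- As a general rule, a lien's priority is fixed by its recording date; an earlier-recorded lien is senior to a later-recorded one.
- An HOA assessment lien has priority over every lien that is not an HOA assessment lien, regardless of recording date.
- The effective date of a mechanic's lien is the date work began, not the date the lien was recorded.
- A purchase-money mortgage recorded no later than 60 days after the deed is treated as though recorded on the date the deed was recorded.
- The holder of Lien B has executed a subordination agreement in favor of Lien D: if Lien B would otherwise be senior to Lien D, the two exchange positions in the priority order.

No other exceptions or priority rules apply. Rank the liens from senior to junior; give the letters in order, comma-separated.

Effective dates: B relates back to 1/1/2022 (work commenced); C was recorded 217 days after the deed, outside the 60-day window, so it keeps its recording date; D's effective date is 2/7/2024, when work began.
E, as an HOA assessment lien, has superpriority and ranks first.
The other liens, earliest effective date first: B (1/1/2022), G (9/8/2022), F (10/18/2022), A (1/2/2023), C (11/23/2023), D (2/7/2024).
B would otherwise be senior to D, so under the subordination agreement B and D exchange positions.

E, D, G, F, A, C, B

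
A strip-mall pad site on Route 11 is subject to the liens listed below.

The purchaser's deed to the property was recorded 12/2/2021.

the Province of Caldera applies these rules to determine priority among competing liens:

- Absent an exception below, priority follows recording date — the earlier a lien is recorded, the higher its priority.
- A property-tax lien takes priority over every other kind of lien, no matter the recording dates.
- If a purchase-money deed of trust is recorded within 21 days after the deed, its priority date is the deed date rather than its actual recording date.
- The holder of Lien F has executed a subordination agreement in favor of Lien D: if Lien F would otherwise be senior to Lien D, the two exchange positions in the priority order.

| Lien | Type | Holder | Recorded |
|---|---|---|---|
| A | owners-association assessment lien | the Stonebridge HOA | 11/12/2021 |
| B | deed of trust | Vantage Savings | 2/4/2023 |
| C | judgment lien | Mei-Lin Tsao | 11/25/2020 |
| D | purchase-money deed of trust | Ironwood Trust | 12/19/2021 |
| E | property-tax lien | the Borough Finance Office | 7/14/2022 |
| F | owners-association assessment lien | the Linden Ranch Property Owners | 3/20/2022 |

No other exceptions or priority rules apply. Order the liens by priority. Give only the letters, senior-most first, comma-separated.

E, C, A, D, F, B

Effective dates after the stated exceptions: D relates back to the deed date 12/2/2021.
E is a property-tax lien and takes priority over every other lien.
The other liens, earliest effective date first: C (11/25/2020), A (11/12/2021), D (12/2/2021), F (3/20/2022), B (2/4/2023).
F is already junior to D, so the subordination agreement changes nothing.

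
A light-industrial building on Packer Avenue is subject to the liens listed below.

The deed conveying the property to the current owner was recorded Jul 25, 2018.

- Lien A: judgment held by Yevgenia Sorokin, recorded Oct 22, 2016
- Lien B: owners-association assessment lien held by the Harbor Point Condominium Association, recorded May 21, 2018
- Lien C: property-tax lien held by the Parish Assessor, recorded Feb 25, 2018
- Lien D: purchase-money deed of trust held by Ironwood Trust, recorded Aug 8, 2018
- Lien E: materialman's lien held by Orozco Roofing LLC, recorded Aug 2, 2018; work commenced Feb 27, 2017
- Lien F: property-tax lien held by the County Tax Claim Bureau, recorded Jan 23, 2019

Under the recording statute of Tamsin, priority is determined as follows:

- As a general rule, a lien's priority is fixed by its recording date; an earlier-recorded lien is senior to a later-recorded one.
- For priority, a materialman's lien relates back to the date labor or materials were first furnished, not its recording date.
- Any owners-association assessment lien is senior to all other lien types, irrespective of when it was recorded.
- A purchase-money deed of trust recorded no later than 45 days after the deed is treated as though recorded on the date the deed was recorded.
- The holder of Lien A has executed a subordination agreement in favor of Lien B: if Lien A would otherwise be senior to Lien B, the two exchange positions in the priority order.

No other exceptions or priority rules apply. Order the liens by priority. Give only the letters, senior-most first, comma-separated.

Adjusting effective dates: D's effective date is the deed date, Jul 25, 2018; E is treated as recorded Feb 27, 2017, the work-commencement date.
B is an owners-association assessment lien, so it outranks all other liens regardless of date.
Ordering the rest by effective date: A (Oct 22, 2016), E (Feb 27, 2017), C (Feb 25, 2018), D (Jul 25, 2018), F (Jan 23, 2019).
Since A is not senior to B, the subordination leaves the order unchanged.

B, A, E, C, D, F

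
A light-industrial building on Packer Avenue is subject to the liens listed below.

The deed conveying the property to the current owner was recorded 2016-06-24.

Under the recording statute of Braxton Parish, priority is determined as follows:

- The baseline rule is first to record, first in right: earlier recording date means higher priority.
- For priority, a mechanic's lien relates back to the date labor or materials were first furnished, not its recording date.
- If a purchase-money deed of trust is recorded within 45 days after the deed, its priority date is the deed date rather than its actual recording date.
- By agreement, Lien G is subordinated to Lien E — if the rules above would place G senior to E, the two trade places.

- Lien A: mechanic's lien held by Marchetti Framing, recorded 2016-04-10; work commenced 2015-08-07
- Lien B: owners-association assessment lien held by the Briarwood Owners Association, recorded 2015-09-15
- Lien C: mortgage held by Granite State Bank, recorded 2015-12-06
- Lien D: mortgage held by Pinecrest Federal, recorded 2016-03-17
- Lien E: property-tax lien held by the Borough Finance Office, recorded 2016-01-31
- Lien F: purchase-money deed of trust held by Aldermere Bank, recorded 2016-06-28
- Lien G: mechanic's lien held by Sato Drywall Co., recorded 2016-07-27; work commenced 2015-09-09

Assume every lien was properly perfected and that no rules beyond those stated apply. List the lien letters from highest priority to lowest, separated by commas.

Effective dates: A relates back to 2015-08-07 (work commenced); F was recorded within the 45-day window, so its effective date is the deed date 2016-06-24; G relates back to 2015-09-09 (work commenced).
Sorted by effective date: A (2015-08-07), G (2015-09-09), B (2015-09-15), C (2015-12-06), E (2016-01-31), D (2016-03-17), F (2016-06-24).
Because G would otherwise rank above E, the subordination swaps them.

A, E, B, C, G, D, F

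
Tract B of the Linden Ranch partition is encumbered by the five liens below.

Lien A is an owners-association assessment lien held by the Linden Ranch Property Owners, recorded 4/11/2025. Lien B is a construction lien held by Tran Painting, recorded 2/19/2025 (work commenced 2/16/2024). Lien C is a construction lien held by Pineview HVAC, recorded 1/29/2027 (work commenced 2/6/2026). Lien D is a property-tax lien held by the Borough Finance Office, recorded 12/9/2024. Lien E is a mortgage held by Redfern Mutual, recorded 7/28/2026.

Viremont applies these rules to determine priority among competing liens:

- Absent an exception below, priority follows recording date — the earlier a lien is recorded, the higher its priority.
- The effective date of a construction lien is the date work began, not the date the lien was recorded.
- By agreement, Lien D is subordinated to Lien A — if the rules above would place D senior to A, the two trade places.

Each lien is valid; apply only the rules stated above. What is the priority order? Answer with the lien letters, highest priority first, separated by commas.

B, A, D, C, E

Adjusting effective dates: B is treated as recorded 2/16/2024, the work-commencement date; C relates back to 2/6/2026 (work commenced).
By effective date: B (2/16/2024), D (12/9/2024), A (4/11/2025), C (2/6/2026), E (7/28/2026).
The subordination applies — D was senior to A — so D and A swap.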